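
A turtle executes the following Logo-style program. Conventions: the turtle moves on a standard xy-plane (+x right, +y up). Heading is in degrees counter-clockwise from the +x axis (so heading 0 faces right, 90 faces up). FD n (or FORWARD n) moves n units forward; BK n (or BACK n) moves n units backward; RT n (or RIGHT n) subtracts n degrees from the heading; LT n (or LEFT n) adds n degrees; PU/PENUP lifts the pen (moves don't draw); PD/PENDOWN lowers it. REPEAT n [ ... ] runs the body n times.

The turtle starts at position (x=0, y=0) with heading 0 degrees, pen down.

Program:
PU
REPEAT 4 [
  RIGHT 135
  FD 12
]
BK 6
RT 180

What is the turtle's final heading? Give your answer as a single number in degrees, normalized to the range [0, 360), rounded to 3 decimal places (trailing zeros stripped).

Executing turtle program step by step:
Start: pos=(0,0), heading=0, pen down
PU: pen up
REPEAT 4 [
  -- iteration 1/4 --
  RT 135: heading 0 -> 225
  FD 12: (0,0) -> (-8.485,-8.485) [heading=225, move]
  -- iteration 2/4 --
  RT 135: heading 225 -> 90
  FD 12: (-8.485,-8.485) -> (-8.485,3.515) [heading=90, move]
  -- iteration 3/4 --
  RT 135: heading 90 -> 315
  FD 12: (-8.485,3.515) -> (0,-4.971) [heading=315, move]
  -- iteration 4/4 --
  RT 135: heading 315 -> 180
  FD 12: (0,-4.971) -> (-12,-4.971) [heading=180, move]
]
BK 6: (-12,-4.971) -> (-6,-4.971) [heading=180, move]
RT 180: heading 180 -> 0
Final: pos=(-6,-4.971), heading=0, 0 segment(s) drawn

Answer: 0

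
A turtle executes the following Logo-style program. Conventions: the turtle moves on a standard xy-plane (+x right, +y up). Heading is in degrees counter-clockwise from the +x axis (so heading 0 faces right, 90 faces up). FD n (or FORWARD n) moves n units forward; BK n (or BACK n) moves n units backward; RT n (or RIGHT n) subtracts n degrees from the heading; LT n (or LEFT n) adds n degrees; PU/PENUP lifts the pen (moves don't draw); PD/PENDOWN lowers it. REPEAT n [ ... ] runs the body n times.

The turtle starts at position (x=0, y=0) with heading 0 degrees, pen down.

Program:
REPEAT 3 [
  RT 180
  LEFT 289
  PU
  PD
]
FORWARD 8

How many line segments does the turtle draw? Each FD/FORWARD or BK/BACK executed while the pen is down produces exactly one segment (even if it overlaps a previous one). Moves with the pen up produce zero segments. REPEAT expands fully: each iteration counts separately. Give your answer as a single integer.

Executing turtle program step by step:
Start: pos=(0,0), heading=0, pen down
REPEAT 3 [
  -- iteration 1/3 --
  RT 180: heading 0 -> 180
  LT 289: heading 180 -> 109
  PU: pen up
  PD: pen down
  -- iteration 2/3 --
  RT 180: heading 109 -> 289
  LT 289: heading 289 -> 218
  PU: pen up
  PD: pen down
  -- iteration 3/3 --
  RT 180: heading 218 -> 38
  LT 289: heading 38 -> 327
  PU: pen up
  PD: pen down
]
FD 8: (0,0) -> (6.709,-4.357) [heading=327, draw]
Final: pos=(6.709,-4.357), heading=327, 1 segment(s) drawn
Segments drawn: 1

Answer: 1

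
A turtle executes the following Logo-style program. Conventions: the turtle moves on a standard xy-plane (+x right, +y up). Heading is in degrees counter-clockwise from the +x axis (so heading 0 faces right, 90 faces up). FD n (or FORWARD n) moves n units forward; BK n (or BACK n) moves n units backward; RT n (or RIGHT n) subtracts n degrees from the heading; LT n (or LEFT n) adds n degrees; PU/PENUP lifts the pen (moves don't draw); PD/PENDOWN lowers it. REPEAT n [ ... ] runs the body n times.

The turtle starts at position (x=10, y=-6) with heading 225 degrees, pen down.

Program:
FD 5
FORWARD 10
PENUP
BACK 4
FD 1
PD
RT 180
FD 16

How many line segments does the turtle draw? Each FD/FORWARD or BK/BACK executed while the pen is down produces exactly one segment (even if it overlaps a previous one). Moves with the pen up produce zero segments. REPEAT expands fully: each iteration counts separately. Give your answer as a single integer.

Answer: 3

Derivation:
Executing turtle program step by step:
Start: pos=(10,-6), heading=225, pen down
FD 5: (10,-6) -> (6.464,-9.536) [heading=225, draw]
FD 10: (6.464,-9.536) -> (-0.607,-16.607) [heading=225, draw]
PU: pen up
BK 4: (-0.607,-16.607) -> (2.222,-13.778) [heading=225, move]
FD 1: (2.222,-13.778) -> (1.515,-14.485) [heading=225, move]
PD: pen down
RT 180: heading 225 -> 45
FD 16: (1.515,-14.485) -> (12.828,-3.172) [heading=45, draw]
Final: pos=(12.828,-3.172), heading=45, 3 segment(s) drawn
Segments drawn: 3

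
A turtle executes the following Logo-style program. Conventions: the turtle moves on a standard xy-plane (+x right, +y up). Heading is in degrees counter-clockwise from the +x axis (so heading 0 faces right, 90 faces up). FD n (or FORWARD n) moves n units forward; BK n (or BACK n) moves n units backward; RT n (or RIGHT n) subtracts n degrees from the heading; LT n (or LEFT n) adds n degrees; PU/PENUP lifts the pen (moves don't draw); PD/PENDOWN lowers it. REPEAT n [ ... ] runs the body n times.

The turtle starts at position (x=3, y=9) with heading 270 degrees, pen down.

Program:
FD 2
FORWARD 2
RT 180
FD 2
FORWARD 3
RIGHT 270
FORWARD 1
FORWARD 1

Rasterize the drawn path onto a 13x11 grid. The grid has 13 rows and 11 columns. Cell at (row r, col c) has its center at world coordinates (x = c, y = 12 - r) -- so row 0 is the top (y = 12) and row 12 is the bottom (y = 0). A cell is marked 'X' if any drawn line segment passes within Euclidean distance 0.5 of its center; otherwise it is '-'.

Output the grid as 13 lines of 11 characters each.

Answer: -----------
-----------
-XXX-------
---X-------
---X-------
---X-------
---X-------
---X-------
-----------
-----------
-----------
-----------
-----------

Derivation:
Segment 0: (3,9) -> (3,7)
Segment 1: (3,7) -> (3,5)
Segment 2: (3,5) -> (3,7)
Segment 3: (3,7) -> (3,10)
Segment 4: (3,10) -> (2,10)
Segment 5: (2,10) -> (1,10)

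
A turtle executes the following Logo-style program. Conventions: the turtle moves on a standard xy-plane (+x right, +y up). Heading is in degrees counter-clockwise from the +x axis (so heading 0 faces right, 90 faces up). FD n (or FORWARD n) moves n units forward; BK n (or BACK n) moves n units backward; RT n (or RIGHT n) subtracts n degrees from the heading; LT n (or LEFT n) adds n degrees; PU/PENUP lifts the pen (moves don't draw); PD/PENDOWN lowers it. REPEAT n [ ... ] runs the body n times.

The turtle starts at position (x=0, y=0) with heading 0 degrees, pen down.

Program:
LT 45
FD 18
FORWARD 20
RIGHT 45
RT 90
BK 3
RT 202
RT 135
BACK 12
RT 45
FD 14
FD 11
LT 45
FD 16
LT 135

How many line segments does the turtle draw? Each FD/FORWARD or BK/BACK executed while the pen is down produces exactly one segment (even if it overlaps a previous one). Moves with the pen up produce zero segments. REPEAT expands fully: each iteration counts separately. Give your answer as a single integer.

Answer: 7

Derivation:
Executing turtle program step by step:
Start: pos=(0,0), heading=0, pen down
LT 45: heading 0 -> 45
FD 18: (0,0) -> (12.728,12.728) [heading=45, draw]
FD 20: (12.728,12.728) -> (26.87,26.87) [heading=45, draw]
RT 45: heading 45 -> 0
RT 90: heading 0 -> 270
BK 3: (26.87,26.87) -> (26.87,29.87) [heading=270, draw]
RT 202: heading 270 -> 68
RT 135: heading 68 -> 293
BK 12: (26.87,29.87) -> (22.181,40.916) [heading=293, draw]
RT 45: heading 293 -> 248
FD 14: (22.181,40.916) -> (16.937,27.936) [heading=248, draw]
FD 11: (16.937,27.936) -> (12.816,17.737) [heading=248, draw]
LT 45: heading 248 -> 293
FD 16: (12.816,17.737) -> (19.068,3.008) [heading=293, draw]
LT 135: heading 293 -> 68
Final: pos=(19.068,3.008), heading=68, 7 segment(s) drawn
Segments drawn: 7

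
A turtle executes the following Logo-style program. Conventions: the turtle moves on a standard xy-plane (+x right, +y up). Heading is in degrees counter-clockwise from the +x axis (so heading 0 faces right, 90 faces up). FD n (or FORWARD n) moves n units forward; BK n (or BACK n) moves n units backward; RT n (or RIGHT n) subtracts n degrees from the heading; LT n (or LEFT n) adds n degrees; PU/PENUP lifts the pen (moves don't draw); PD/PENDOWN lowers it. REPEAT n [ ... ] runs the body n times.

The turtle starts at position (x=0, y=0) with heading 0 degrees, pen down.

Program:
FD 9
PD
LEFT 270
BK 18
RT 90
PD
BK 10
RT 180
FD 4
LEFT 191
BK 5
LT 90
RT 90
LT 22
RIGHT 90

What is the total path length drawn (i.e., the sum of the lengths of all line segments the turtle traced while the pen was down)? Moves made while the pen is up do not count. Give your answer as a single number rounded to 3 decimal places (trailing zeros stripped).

Answer: 46

Derivation:
Executing turtle program step by step:
Start: pos=(0,0), heading=0, pen down
FD 9: (0,0) -> (9,0) [heading=0, draw]
PD: pen down
LT 270: heading 0 -> 270
BK 18: (9,0) -> (9,18) [heading=270, draw]
RT 90: heading 270 -> 180
PD: pen down
BK 10: (9,18) -> (19,18) [heading=180, draw]
RT 180: heading 180 -> 0
FD 4: (19,18) -> (23,18) [heading=0, draw]
LT 191: heading 0 -> 191
BK 5: (23,18) -> (27.908,18.954) [heading=191, draw]
LT 90: heading 191 -> 281
RT 90: heading 281 -> 191
LT 22: heading 191 -> 213
RT 90: heading 213 -> 123
Final: pos=(27.908,18.954), heading=123, 5 segment(s) drawn

Segment lengths:
  seg 1: (0,0) -> (9,0), length = 9
  seg 2: (9,0) -> (9,18), length = 18
  seg 3: (9,18) -> (19,18), length = 10
  seg 4: (19,18) -> (23,18), length = 4
  seg 5: (23,18) -> (27.908,18.954), length = 5
Total = 46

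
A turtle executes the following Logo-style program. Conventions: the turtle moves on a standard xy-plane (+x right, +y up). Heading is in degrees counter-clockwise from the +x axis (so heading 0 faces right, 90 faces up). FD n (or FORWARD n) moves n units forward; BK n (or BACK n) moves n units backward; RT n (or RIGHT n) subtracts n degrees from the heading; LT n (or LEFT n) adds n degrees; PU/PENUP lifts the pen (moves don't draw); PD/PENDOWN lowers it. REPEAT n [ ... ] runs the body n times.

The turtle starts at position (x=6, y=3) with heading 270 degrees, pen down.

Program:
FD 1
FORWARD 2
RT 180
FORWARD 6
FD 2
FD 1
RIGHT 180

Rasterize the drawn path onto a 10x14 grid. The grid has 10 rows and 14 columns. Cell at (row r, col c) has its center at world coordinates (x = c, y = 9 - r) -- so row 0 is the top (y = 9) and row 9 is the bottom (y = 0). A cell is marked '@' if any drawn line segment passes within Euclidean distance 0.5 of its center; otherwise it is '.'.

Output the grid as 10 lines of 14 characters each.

Answer: ......@.......
......@.......
......@.......
......@.......
......@.......
......@.......
......@.......
......@.......
......@.......
......@.......

Derivation:
Segment 0: (6,3) -> (6,2)
Segment 1: (6,2) -> (6,0)
Segment 2: (6,0) -> (6,6)
Segment 3: (6,6) -> (6,8)
Segment 4: (6,8) -> (6,9)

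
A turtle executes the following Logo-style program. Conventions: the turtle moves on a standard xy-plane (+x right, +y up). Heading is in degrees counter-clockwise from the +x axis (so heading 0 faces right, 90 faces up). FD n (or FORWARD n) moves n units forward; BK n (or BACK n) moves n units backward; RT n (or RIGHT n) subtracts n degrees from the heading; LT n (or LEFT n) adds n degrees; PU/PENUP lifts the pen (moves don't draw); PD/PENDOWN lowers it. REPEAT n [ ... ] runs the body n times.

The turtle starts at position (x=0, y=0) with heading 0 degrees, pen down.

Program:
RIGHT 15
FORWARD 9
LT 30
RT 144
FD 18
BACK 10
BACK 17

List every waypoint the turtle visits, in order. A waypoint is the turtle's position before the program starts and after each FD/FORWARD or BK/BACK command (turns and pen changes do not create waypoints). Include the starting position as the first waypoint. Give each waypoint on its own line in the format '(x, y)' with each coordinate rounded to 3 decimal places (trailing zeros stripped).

Answer: (0, 0)
(8.693, -2.329)
(-2.634, -16.318)
(3.659, -8.547)
(14.357, 4.665)

Derivation:
Executing turtle program step by step:
Start: pos=(0,0), heading=0, pen down
RT 15: heading 0 -> 345
FD 9: (0,0) -> (8.693,-2.329) [heading=345, draw]
LT 30: heading 345 -> 15
RT 144: heading 15 -> 231
FD 18: (8.693,-2.329) -> (-2.634,-16.318) [heading=231, draw]
BK 10: (-2.634,-16.318) -> (3.659,-8.547) [heading=231, draw]
BK 17: (3.659,-8.547) -> (14.357,4.665) [heading=231, draw]
Final: pos=(14.357,4.665), heading=231, 4 segment(s) drawn
Waypoints (5 total):
(0, 0)
(8.693, -2.329)
(-2.634, -16.318)
(3.659, -8.547)
(14.357, 4.665)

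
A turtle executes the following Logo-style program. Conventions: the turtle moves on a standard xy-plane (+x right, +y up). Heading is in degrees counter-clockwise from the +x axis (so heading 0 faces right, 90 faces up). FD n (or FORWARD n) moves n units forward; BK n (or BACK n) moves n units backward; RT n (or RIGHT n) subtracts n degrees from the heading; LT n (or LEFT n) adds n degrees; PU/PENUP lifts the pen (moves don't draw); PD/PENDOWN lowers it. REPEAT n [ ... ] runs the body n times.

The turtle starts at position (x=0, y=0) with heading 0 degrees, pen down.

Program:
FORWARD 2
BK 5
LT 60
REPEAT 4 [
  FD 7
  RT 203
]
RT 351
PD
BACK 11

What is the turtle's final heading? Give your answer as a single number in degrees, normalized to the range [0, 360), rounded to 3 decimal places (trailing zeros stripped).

Executing turtle program step by step:
Start: pos=(0,0), heading=0, pen down
FD 2: (0,0) -> (2,0) [heading=0, draw]
BK 5: (2,0) -> (-3,0) [heading=0, draw]
LT 60: heading 0 -> 60
REPEAT 4 [
  -- iteration 1/4 --
  FD 7: (-3,0) -> (0.5,6.062) [heading=60, draw]
  RT 203: heading 60 -> 217
  -- iteration 2/4 --
  FD 7: (0.5,6.062) -> (-5.09,1.849) [heading=217, draw]
  RT 203: heading 217 -> 14
  -- iteration 3/4 --
  FD 7: (-5.09,1.849) -> (1.702,3.543) [heading=14, draw]
  RT 203: heading 14 -> 171
  -- iteration 4/4 --
  FD 7: (1.702,3.543) -> (-5.212,4.638) [heading=171, draw]
  RT 203: heading 171 -> 328
]
RT 351: heading 328 -> 337
PD: pen down
BK 11: (-5.212,4.638) -> (-15.338,8.936) [heading=337, draw]
Final: pos=(-15.338,8.936), heading=337, 7 segment(s) drawn

Answer: 337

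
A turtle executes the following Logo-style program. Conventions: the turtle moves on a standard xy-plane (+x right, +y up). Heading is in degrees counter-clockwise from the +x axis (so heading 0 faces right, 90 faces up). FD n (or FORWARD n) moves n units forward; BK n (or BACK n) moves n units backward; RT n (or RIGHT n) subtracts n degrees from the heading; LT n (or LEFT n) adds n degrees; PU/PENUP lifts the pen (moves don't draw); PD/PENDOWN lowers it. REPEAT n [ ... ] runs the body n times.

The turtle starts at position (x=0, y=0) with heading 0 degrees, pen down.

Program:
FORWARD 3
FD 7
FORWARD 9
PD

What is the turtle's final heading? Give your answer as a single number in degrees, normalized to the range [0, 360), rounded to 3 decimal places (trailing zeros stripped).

Answer: 0

Derivation:
Executing turtle program step by step:
Start: pos=(0,0), heading=0, pen down
FD 3: (0,0) -> (3,0) [heading=0, draw]
FD 7: (3,0) -> (10,0) [heading=0, draw]
FD 9: (10,0) -> (19,0) [heading=0, draw]
PD: pen down
Final: pos=(19,0), heading=0, 3 segment(s) drawn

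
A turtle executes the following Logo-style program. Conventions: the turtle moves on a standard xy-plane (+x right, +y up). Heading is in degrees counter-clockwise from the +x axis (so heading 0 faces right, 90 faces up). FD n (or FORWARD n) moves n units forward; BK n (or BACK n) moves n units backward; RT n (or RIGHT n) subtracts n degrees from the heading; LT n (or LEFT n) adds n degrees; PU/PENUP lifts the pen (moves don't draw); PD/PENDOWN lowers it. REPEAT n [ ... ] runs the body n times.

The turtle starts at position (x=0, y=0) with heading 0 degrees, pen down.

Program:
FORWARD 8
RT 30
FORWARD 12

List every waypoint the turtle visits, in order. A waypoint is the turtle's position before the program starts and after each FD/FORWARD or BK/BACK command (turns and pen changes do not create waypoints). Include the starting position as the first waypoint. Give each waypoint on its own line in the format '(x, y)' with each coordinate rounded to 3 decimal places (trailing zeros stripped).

Answer: (0, 0)
(8, 0)
(18.392, -6)

Derivation:
Executing turtle program step by step:
Start: pos=(0,0), heading=0, pen down
FD 8: (0,0) -> (8,0) [heading=0, draw]
RT 30: heading 0 -> 330
FD 12: (8,0) -> (18.392,-6) [heading=330, draw]
Final: pos=(18.392,-6), heading=330, 2 segment(s) drawn
Waypoints (3 total):
(0, 0)
(8, 0)
(18.392, -6)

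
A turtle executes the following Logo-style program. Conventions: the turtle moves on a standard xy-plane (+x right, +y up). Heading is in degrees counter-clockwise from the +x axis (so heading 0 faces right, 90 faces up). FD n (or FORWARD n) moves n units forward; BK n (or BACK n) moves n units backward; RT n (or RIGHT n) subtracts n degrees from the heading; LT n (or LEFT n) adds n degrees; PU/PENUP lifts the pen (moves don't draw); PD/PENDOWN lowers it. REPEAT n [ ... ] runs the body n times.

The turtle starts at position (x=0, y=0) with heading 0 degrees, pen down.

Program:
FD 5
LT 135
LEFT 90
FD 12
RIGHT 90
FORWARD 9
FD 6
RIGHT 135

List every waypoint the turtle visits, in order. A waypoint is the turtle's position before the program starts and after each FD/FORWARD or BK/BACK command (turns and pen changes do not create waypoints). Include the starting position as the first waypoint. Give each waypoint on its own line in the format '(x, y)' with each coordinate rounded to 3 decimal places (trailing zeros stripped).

Answer: (0, 0)
(5, 0)
(-3.485, -8.485)
(-9.849, -2.121)
(-14.092, 2.121)

Derivation:
Executing turtle program step by step:
Start: pos=(0,0), heading=0, pen down
FD 5: (0,0) -> (5,0) [heading=0, draw]
LT 135: heading 0 -> 135
LT 90: heading 135 -> 225
FD 12: (5,0) -> (-3.485,-8.485) [heading=225, draw]
RT 90: heading 225 -> 135
FD 9: (-3.485,-8.485) -> (-9.849,-2.121) [heading=135, draw]
FD 6: (-9.849,-2.121) -> (-14.092,2.121) [heading=135, draw]
RT 135: heading 135 -> 0
Final: pos=(-14.092,2.121), heading=0, 4 segment(s) drawn
Waypoints (5 total):
(0, 0)
(5, 0)
(-3.485, -8.485)
(-9.849, -2.121)
(-14.092, 2.121)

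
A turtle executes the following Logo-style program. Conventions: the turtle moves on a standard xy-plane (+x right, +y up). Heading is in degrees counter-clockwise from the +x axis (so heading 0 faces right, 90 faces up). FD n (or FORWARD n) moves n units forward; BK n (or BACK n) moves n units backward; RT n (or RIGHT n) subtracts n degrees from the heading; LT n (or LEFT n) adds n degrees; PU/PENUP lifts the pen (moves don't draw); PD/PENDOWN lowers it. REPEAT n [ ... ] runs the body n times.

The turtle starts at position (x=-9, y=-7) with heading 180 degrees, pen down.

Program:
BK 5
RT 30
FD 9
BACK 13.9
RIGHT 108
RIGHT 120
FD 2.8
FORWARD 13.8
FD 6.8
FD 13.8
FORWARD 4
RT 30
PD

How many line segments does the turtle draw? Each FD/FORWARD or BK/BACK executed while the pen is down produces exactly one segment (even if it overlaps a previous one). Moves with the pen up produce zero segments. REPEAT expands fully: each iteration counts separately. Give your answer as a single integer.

Answer: 8

Derivation:
Executing turtle program step by step:
Start: pos=(-9,-7), heading=180, pen down
BK 5: (-9,-7) -> (-4,-7) [heading=180, draw]
RT 30: heading 180 -> 150
FD 9: (-4,-7) -> (-11.794,-2.5) [heading=150, draw]
BK 13.9: (-11.794,-2.5) -> (0.244,-9.45) [heading=150, draw]
RT 108: heading 150 -> 42
RT 120: heading 42 -> 282
FD 2.8: (0.244,-9.45) -> (0.826,-12.189) [heading=282, draw]
FD 13.8: (0.826,-12.189) -> (3.695,-25.687) [heading=282, draw]
FD 6.8: (3.695,-25.687) -> (5.109,-32.339) [heading=282, draw]
FD 13.8: (5.109,-32.339) -> (7.978,-45.837) [heading=282, draw]
FD 4: (7.978,-45.837) -> (8.809,-49.75) [heading=282, draw]
RT 30: heading 282 -> 252
PD: pen down
Final: pos=(8.809,-49.75), heading=252, 8 segment(s) drawn
Segments drawn: 8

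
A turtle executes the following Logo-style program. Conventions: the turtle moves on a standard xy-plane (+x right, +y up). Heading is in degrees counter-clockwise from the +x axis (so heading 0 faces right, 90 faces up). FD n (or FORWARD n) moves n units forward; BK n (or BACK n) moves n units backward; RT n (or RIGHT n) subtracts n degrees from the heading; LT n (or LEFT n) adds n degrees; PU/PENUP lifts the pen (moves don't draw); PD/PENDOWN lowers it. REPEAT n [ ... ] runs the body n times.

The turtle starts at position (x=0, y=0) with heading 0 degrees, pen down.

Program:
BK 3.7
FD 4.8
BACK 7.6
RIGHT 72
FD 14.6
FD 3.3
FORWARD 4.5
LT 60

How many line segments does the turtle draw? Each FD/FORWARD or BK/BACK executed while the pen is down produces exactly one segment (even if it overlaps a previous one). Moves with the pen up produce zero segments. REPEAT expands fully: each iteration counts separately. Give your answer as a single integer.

Answer: 6

Derivation:
Executing turtle program step by step:
Start: pos=(0,0), heading=0, pen down
BK 3.7: (0,0) -> (-3.7,0) [heading=0, draw]
FD 4.8: (-3.7,0) -> (1.1,0) [heading=0, draw]
BK 7.6: (1.1,0) -> (-6.5,0) [heading=0, draw]
RT 72: heading 0 -> 288
FD 14.6: (-6.5,0) -> (-1.988,-13.885) [heading=288, draw]
FD 3.3: (-1.988,-13.885) -> (-0.969,-17.024) [heading=288, draw]
FD 4.5: (-0.969,-17.024) -> (0.422,-21.304) [heading=288, draw]
LT 60: heading 288 -> 348
Final: pos=(0.422,-21.304), heading=348, 6 segment(s) drawn
Segments drawn: 6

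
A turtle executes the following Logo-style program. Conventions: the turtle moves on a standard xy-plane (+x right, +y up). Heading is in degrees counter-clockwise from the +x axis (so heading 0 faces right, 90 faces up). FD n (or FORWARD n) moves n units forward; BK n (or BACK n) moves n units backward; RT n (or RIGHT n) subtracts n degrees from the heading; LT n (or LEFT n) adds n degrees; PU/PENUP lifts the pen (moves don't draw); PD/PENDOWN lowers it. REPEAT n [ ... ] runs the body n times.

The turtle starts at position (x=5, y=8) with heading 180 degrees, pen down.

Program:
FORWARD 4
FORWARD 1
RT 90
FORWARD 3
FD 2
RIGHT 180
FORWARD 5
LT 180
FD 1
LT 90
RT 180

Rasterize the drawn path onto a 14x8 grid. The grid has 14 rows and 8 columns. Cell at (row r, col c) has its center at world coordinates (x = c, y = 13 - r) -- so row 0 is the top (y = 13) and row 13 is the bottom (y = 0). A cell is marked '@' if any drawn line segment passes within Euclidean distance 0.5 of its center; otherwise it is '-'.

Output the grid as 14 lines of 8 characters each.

Answer: @-------
@-------
@-------
@-------
@-------
@@@@@@--
--------
--------
--------
--------
--------
--------
--------
--------

Derivation:
Segment 0: (5,8) -> (1,8)
Segment 1: (1,8) -> (0,8)
Segment 2: (0,8) -> (0,11)
Segment 3: (0,11) -> (0,13)
Segment 4: (0,13) -> (0,8)
Segment 5: (0,8) -> (0,9)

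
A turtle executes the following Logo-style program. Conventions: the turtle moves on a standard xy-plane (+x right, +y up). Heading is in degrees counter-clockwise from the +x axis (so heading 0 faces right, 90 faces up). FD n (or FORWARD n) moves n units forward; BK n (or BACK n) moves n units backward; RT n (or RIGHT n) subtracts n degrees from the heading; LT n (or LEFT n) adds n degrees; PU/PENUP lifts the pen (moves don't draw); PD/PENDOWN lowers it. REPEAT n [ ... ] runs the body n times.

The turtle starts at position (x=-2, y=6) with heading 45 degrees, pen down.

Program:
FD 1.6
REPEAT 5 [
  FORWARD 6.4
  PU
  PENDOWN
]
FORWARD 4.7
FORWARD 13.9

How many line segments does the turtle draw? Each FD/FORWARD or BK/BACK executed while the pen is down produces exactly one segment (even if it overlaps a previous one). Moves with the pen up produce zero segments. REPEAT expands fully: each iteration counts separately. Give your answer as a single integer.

Answer: 8

Derivation:
Executing turtle program step by step:
Start: pos=(-2,6), heading=45, pen down
FD 1.6: (-2,6) -> (-0.869,7.131) [heading=45, draw]
REPEAT 5 [
  -- iteration 1/5 --
  FD 6.4: (-0.869,7.131) -> (3.657,11.657) [heading=45, draw]
  PU: pen up
  PD: pen down
  -- iteration 2/5 --
  FD 6.4: (3.657,11.657) -> (8.182,16.182) [heading=45, draw]
  PU: pen up
  PD: pen down
  -- iteration 3/5 --
  FD 6.4: (8.182,16.182) -> (12.708,20.708) [heading=45, draw]
  PU: pen up
  PD: pen down
  -- iteration 4/5 --
  FD 6.4: (12.708,20.708) -> (17.233,25.233) [heading=45, draw]
  PU: pen up
  PD: pen down
  -- iteration 5/5 --
  FD 6.4: (17.233,25.233) -> (21.759,29.759) [heading=45, draw]
  PU: pen up
  PD: pen down
]
FD 4.7: (21.759,29.759) -> (25.082,33.082) [heading=45, draw]
FD 13.9: (25.082,33.082) -> (34.911,42.911) [heading=45, draw]
Final: pos=(34.911,42.911), heading=45, 8 segment(s) drawn
Segments drawn: 8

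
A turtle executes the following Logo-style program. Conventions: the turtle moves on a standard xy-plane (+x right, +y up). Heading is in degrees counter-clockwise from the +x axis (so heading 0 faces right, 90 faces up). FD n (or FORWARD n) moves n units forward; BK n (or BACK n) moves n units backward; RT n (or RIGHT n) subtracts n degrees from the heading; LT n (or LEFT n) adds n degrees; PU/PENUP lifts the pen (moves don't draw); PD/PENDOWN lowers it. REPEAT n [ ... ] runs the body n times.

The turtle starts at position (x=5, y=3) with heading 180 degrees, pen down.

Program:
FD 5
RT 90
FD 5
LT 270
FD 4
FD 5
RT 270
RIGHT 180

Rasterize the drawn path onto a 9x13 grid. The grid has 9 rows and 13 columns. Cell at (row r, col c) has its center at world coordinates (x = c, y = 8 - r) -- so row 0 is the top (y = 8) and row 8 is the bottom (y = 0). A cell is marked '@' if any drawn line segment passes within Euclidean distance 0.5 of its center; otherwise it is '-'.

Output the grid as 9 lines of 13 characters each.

Answer: @@@@@@@@@@---
@------------
@------------
@------------
@------------
@@@@@@-------
-------------
-------------
-------------

Derivation:
Segment 0: (5,3) -> (0,3)
Segment 1: (0,3) -> (0,8)
Segment 2: (0,8) -> (4,8)
Segment 3: (4,8) -> (9,8)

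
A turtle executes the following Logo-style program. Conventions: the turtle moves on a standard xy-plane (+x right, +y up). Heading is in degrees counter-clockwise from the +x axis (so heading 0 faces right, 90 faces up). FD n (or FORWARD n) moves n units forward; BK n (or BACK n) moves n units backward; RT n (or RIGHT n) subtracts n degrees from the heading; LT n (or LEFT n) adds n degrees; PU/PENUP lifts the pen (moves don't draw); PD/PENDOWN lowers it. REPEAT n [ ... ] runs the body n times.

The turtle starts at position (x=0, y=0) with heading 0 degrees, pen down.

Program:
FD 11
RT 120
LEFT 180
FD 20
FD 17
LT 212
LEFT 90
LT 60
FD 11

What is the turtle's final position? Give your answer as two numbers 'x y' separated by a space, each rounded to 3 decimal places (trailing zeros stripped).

Executing turtle program step by step:
Start: pos=(0,0), heading=0, pen down
FD 11: (0,0) -> (11,0) [heading=0, draw]
RT 120: heading 0 -> 240
LT 180: heading 240 -> 60
FD 20: (11,0) -> (21,17.321) [heading=60, draw]
FD 17: (21,17.321) -> (29.5,32.043) [heading=60, draw]
LT 212: heading 60 -> 272
LT 90: heading 272 -> 2
LT 60: heading 2 -> 62
FD 11: (29.5,32.043) -> (34.664,41.755) [heading=62, draw]
Final: pos=(34.664,41.755), heading=62, 4 segment(s) drawn

Answer: 34.664 41.755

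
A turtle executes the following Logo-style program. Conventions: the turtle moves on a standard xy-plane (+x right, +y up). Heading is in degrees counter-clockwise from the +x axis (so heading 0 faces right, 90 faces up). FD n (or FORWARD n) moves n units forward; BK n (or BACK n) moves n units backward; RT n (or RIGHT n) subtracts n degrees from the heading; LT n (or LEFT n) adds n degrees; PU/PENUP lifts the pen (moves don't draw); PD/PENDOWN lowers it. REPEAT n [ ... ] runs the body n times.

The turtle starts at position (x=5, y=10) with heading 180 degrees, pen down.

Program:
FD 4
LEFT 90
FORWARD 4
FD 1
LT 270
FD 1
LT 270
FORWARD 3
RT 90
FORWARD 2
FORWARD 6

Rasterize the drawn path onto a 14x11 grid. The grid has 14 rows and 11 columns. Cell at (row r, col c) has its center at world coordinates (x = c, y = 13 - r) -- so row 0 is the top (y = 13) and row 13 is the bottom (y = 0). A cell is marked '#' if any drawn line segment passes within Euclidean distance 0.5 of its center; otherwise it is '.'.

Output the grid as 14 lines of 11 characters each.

Answer: ...........
...........
...........
.#####.....
.#.........
#########..
##.........
##.........
##.........
...........
...........
...........
...........
...........

Derivation:
Segment 0: (5,10) -> (1,10)
Segment 1: (1,10) -> (1,6)
Segment 2: (1,6) -> (1,5)
Segment 3: (1,5) -> (-0,5)
Segment 4: (-0,5) -> (0,8)
Segment 5: (0,8) -> (2,8)
Segment 6: (2,8) -> (8,8)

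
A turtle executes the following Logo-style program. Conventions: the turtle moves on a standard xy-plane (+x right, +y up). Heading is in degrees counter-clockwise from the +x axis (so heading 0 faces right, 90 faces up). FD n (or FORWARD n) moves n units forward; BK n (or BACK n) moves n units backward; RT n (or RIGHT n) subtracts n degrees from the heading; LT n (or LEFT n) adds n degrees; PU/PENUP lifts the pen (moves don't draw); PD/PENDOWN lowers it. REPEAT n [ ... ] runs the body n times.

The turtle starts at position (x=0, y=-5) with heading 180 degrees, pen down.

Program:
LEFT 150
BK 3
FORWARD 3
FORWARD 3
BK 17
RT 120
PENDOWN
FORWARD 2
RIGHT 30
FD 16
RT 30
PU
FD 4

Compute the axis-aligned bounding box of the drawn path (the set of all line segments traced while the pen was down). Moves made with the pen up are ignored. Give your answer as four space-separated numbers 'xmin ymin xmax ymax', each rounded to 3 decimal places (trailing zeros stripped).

Answer: -29.856 -6.5 2.598 2

Derivation:
Executing turtle program step by step:
Start: pos=(0,-5), heading=180, pen down
LT 150: heading 180 -> 330
BK 3: (0,-5) -> (-2.598,-3.5) [heading=330, draw]
FD 3: (-2.598,-3.5) -> (0,-5) [heading=330, draw]
FD 3: (0,-5) -> (2.598,-6.5) [heading=330, draw]
BK 17: (2.598,-6.5) -> (-12.124,2) [heading=330, draw]
RT 120: heading 330 -> 210
PD: pen down
FD 2: (-12.124,2) -> (-13.856,1) [heading=210, draw]
RT 30: heading 210 -> 180
FD 16: (-13.856,1) -> (-29.856,1) [heading=180, draw]
RT 30: heading 180 -> 150
PU: pen up
FD 4: (-29.856,1) -> (-33.321,3) [heading=150, move]
Final: pos=(-33.321,3), heading=150, 6 segment(s) drawn

Segment endpoints: x in {-29.856, -13.856, -12.124, -2.598, 0, 2.598}, y in {-6.5, -5, -3.5, 1, 1, 2}
xmin=-29.856, ymin=-6.5, xmax=2.598, ymax=2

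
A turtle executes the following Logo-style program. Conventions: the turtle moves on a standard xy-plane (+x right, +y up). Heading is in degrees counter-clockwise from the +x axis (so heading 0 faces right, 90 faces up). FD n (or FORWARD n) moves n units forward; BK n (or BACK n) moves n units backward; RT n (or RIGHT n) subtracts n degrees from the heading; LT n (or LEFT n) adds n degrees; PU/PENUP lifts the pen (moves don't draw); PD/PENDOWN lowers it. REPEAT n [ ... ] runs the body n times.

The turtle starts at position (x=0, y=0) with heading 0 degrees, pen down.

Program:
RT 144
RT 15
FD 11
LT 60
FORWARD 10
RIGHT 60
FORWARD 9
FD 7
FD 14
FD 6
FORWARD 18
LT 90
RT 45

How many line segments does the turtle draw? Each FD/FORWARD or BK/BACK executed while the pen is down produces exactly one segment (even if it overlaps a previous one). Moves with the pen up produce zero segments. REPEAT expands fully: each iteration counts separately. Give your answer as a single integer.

Answer: 7

Derivation:
Executing turtle program step by step:
Start: pos=(0,0), heading=0, pen down
RT 144: heading 0 -> 216
RT 15: heading 216 -> 201
FD 11: (0,0) -> (-10.269,-3.942) [heading=201, draw]
LT 60: heading 201 -> 261
FD 10: (-10.269,-3.942) -> (-11.834,-13.819) [heading=261, draw]
RT 60: heading 261 -> 201
FD 9: (-11.834,-13.819) -> (-20.236,-17.044) [heading=201, draw]
FD 7: (-20.236,-17.044) -> (-26.771,-19.553) [heading=201, draw]
FD 14: (-26.771,-19.553) -> (-39.841,-24.57) [heading=201, draw]
FD 6: (-39.841,-24.57) -> (-45.443,-26.72) [heading=201, draw]
FD 18: (-45.443,-26.72) -> (-62.247,-33.171) [heading=201, draw]
LT 90: heading 201 -> 291
RT 45: heading 291 -> 246
Final: pos=(-62.247,-33.171), heading=246, 7 segment(s) drawn
Segments drawn: 7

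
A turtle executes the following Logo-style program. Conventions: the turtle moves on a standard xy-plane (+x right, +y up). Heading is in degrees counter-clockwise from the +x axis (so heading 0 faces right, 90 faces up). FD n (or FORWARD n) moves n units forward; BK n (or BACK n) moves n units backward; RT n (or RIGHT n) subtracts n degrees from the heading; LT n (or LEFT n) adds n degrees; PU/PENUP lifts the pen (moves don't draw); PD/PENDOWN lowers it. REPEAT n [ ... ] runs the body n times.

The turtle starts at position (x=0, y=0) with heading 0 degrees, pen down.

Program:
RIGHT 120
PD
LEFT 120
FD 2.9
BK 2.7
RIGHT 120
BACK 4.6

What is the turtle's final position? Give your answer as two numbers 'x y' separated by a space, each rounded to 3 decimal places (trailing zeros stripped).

Executing turtle program step by step:
Start: pos=(0,0), heading=0, pen down
RT 120: heading 0 -> 240
PD: pen down
LT 120: heading 240 -> 0
FD 2.9: (0,0) -> (2.9,0) [heading=0, draw]
BK 2.7: (2.9,0) -> (0.2,0) [heading=0, draw]
RT 120: heading 0 -> 240
BK 4.6: (0.2,0) -> (2.5,3.984) [heading=240, draw]
Final: pos=(2.5,3.984), heading=240, 3 segment(s) drawn

Answer: 2.5 3.984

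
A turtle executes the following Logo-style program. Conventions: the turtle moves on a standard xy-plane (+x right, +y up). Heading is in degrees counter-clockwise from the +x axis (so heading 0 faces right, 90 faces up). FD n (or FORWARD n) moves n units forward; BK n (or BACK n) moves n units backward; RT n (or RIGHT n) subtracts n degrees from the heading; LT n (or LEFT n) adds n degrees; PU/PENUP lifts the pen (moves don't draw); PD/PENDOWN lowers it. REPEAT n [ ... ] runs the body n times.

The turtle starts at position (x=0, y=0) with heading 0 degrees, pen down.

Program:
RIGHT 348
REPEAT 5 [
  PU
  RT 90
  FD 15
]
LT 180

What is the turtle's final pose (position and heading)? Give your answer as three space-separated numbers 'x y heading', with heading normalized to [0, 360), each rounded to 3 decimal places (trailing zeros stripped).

Executing turtle program step by step:
Start: pos=(0,0), heading=0, pen down
RT 348: heading 0 -> 12
REPEAT 5 [
  -- iteration 1/5 --
  PU: pen up
  RT 90: heading 12 -> 282
  FD 15: (0,0) -> (3.119,-14.672) [heading=282, move]
  -- iteration 2/5 --
  PU: pen up
  RT 90: heading 282 -> 192
  FD 15: (3.119,-14.672) -> (-11.554,-17.791) [heading=192, move]
  -- iteration 3/5 --
  PU: pen up
  RT 90: heading 192 -> 102
  FD 15: (-11.554,-17.791) -> (-14.672,-3.119) [heading=102, move]
  -- iteration 4/5 --
  PU: pen up
  RT 90: heading 102 -> 12
  FD 15: (-14.672,-3.119) -> (0,0) [heading=12, move]
  -- iteration 5/5 --
  PU: pen up
  RT 90: heading 12 -> 282
  FD 15: (0,0) -> (3.119,-14.672) [heading=282, move]
]
LT 180: heading 282 -> 102
Final: pos=(3.119,-14.672), heading=102, 0 segment(s) drawn

Answer: 3.119 -14.672 102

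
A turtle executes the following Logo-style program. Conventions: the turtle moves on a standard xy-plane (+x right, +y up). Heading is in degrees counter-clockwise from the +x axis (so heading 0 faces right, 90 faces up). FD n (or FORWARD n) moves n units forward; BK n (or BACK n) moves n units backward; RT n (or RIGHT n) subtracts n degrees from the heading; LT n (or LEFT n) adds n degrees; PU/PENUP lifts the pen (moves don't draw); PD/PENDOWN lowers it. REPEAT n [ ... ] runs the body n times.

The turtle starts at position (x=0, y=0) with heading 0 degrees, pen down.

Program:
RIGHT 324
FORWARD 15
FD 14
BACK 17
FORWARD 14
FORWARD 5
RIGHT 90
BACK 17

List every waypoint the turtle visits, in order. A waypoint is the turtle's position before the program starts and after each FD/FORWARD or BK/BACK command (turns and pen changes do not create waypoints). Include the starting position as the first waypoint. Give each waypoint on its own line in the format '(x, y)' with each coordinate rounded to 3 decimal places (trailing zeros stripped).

Answer: (0, 0)
(12.135, 8.817)
(23.461, 17.046)
(9.708, 7.053)
(21.034, 15.282)
(25.08, 18.221)
(15.087, 31.975)

Derivation:
Executing turtle program step by step:
Start: pos=(0,0), heading=0, pen down
RT 324: heading 0 -> 36
FD 15: (0,0) -> (12.135,8.817) [heading=36, draw]
FD 14: (12.135,8.817) -> (23.461,17.046) [heading=36, draw]
BK 17: (23.461,17.046) -> (9.708,7.053) [heading=36, draw]
FD 14: (9.708,7.053) -> (21.034,15.282) [heading=36, draw]
FD 5: (21.034,15.282) -> (25.08,18.221) [heading=36, draw]
RT 90: heading 36 -> 306
BK 17: (25.08,18.221) -> (15.087,31.975) [heading=306, draw]
Final: pos=(15.087,31.975), heading=306, 6 segment(s) drawn
Waypoints (7 total):
(0, 0)
(12.135, 8.817)
(23.461, 17.046)
(9.708, 7.053)
(21.034, 15.282)
(25.08, 18.221)
(15.087, 31.975)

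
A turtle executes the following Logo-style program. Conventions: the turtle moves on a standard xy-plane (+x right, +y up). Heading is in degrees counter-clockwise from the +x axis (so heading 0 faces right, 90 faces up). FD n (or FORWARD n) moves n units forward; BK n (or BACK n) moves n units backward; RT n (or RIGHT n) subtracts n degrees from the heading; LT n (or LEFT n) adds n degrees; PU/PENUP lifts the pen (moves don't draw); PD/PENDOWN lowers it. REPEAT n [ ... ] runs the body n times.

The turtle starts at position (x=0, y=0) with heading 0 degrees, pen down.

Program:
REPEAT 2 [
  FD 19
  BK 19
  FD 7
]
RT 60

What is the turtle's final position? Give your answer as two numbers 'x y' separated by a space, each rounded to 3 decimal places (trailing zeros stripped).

Executing turtle program step by step:
Start: pos=(0,0), heading=0, pen down
REPEAT 2 [
  -- iteration 1/2 --
  FD 19: (0,0) -> (19,0) [heading=0, draw]
  BK 19: (19,0) -> (0,0) [heading=0, draw]
  FD 7: (0,0) -> (7,0) [heading=0, draw]
  -- iteration 2/2 --
  FD 19: (7,0) -> (26,0) [heading=0, draw]
  BK 19: (26,0) -> (7,0) [heading=0, draw]
  FD 7: (7,0) -> (14,0) [heading=0, draw]
]
RT 60: heading 0 -> 300
Final: pos=(14,0), heading=300, 6 segment(s) drawn

Answer: 14 0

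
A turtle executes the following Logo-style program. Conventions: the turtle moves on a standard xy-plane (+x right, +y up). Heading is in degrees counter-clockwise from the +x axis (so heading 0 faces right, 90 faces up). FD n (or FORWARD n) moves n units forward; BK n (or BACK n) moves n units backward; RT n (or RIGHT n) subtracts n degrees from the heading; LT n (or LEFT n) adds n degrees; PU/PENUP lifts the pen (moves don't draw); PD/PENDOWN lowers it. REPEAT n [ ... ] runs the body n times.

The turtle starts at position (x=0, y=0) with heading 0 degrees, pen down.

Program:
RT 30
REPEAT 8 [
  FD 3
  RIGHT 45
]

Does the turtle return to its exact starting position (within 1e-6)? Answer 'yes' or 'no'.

Answer: yes

Derivation:
Executing turtle program step by step:
Start: pos=(0,0), heading=0, pen down
RT 30: heading 0 -> 330
REPEAT 8 [
  -- iteration 1/8 --
  FD 3: (0,0) -> (2.598,-1.5) [heading=330, draw]
  RT 45: heading 330 -> 285
  -- iteration 2/8 --
  FD 3: (2.598,-1.5) -> (3.375,-4.398) [heading=285, draw]
  RT 45: heading 285 -> 240
  -- iteration 3/8 --
  FD 3: (3.375,-4.398) -> (1.875,-6.996) [heading=240, draw]
  RT 45: heading 240 -> 195
  -- iteration 4/8 --
  FD 3: (1.875,-6.996) -> (-1.023,-7.772) [heading=195, draw]
  RT 45: heading 195 -> 150
  -- iteration 5/8 --
  FD 3: (-1.023,-7.772) -> (-3.621,-6.272) [heading=150, draw]
  RT 45: heading 150 -> 105
  -- iteration 6/8 --
  FD 3: (-3.621,-6.272) -> (-4.398,-3.375) [heading=105, draw]
  RT 45: heading 105 -> 60
  -- iteration 7/8 --
  FD 3: (-4.398,-3.375) -> (-2.898,-0.776) [heading=60, draw]
  RT 45: heading 60 -> 15
  -- iteration 8/8 --
  FD 3: (-2.898,-0.776) -> (0,0) [heading=15, draw]
  RT 45: heading 15 -> 330
]
Final: pos=(0,0), heading=330, 8 segment(s) drawn

Start position: (0, 0)
Final position: (0, 0)
Distance = 0; < 1e-6 -> CLOSED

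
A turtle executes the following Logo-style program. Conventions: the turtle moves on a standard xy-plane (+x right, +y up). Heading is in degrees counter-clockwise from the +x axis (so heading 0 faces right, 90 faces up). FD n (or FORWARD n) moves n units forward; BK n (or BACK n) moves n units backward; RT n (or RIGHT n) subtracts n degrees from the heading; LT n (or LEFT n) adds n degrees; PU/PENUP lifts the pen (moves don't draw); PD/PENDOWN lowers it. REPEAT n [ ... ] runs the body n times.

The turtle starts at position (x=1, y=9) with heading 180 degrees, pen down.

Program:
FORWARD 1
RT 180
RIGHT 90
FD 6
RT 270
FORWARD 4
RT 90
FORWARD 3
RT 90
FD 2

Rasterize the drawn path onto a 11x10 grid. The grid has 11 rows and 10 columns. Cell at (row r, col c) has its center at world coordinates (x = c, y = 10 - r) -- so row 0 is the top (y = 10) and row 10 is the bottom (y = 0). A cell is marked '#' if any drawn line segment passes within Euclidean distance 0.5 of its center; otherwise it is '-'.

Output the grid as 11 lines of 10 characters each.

Segment 0: (1,9) -> (0,9)
Segment 1: (0,9) -> (0,3)
Segment 2: (0,3) -> (4,3)
Segment 3: (4,3) -> (4,0)
Segment 4: (4,0) -> (2,0)

Answer: ----------
##--------
#---------
#---------
#---------
#---------
#---------
#####-----
----#-----
----#-----
--###-----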